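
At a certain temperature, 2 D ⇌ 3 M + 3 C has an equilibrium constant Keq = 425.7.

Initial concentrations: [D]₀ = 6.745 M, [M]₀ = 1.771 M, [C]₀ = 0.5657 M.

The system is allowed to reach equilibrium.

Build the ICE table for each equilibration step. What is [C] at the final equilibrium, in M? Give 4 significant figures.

[C]_eq = 3.96 M

Q₀ = 0.0221 vs Keq = 425.7 ⇒ Q<K, forward
Step 1:
                  D         M         C
  Initial     6.745     1.771    0.5657
  Change     -2.263     3.394     3.394
  Equil       4.482     5.165      3.96
  solve Keq expr → x = 1.131; check Q = 425.7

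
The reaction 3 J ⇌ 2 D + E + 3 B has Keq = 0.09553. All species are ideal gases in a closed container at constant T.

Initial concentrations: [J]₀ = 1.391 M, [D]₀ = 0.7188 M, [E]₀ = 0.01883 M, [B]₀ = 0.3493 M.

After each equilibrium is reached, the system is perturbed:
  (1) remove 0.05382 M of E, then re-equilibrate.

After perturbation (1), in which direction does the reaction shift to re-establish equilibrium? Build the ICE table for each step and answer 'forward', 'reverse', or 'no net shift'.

Direction: forward

Q₀ = 1.5406e-04 vs Keq = 0.09553 ⇒ Q<K, forward
Step 1:
                   J          D          E          B
  init         1.391     0.7188    0.01883     0.3493
  Δ          -0.4386     0.2924     0.1462     0.4386
  eq          0.9524      1.011      0.165     0.7879
  solve Keq expr → x = 0.1462; check Q = 0.09553
Then remove 0.05382 M of E.
Step 2:
                   J          D          E          B
  init        0.9524      1.011     0.1112     0.7879
  Δ         -0.03561    0.02374    0.01187    0.03561
  eq          0.9168      1.035     0.1231     0.8235
  solve Keq expr → x = 0.01187; check Q = 0.09553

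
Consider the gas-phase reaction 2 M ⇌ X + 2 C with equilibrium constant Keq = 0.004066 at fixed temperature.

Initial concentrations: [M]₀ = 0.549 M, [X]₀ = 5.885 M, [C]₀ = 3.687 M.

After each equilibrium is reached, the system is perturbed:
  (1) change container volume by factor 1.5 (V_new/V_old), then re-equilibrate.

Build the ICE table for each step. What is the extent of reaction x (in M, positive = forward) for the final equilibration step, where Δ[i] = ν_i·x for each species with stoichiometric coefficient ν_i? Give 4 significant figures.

x = 0.009237 M

Q₀ = 265.4 vs Keq = 0.004066 ⇒ Q>K, reverse
Step 1:
                   M          X          C
  init         0.549      5.885      3.687
  Δ            3.558     -1.779     -3.558
  eq           4.107      4.106     0.1292
  solve Keq expr → x = -1.779; check Q = 0.004066
Then change container volume by factor 1.5 (V_new/V_old).
Step 2:
                   M          X          C
  init         2.738      2.737    0.08615
  Δ         -0.01847   0.009237    0.01847
  eq           2.719      2.747     0.1046
  solve Keq expr → x = 0.009237; check Q = 0.004066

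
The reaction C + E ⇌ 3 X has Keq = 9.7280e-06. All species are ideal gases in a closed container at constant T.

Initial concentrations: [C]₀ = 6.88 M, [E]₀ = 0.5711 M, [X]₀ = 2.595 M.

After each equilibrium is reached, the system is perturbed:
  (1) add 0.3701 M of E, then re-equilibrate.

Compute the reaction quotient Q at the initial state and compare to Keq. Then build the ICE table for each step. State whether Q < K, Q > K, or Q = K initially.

Q₀ = 4.447 vs Keq = 9.7280e-06 ⇒ Q>K, reverse
Step 1:
                    C           E           X
  init           6.88      0.5711       2.595
  Δ            0.8492      0.8492      -2.548
  eq            7.729        1.42     0.04744
  solve Keq expr → x = -0.8492; check Q = 9.7280e-06
Then add 0.3701 M of E.
Step 2:
                    C           E           X
  init          7.729        1.79     0.04744
  Δ         -0.001264   -0.001264    0.003792
  eq            7.728       1.789     0.05124
  solve Keq expr → x = 0.001264; check Q = 9.7280e-06

Q₀ = 4.447; Q > K (proceeds reverse)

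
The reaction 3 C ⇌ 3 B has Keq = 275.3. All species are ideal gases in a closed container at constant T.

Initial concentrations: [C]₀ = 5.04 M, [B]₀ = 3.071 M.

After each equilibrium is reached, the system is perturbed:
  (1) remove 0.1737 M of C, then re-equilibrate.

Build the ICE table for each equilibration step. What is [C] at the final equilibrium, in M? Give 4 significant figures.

Q₀ = 0.2262 vs Keq = 275.3 ⇒ Q<K, forward
Step 1:
                    C           B
  I              5.04       3.071
  C            -3.959       3.959
  E             1.081        7.03
  solve Keq expr → x = 1.32; check Q = 275.3
Then remove 0.1737 M of C.
Step 2:
                    C           B
  I             0.907        7.03
  C            0.1506     -0.1506
  E             1.058        6.88
  solve Keq expr → x = -0.05019; check Q = 275.3

[C]_eq = 1.058 M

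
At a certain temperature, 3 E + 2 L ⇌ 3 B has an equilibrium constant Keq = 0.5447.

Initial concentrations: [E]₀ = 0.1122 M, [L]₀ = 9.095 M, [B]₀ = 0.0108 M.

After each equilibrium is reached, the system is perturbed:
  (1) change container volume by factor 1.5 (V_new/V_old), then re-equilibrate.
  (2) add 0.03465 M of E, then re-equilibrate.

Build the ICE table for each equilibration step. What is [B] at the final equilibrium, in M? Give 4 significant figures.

Q₀ = 1.0782e-05 vs Keq = 0.5447 ⇒ Q<K, forward
Step 1:
                    E           L           B
  I            0.1122       9.095      0.0108
  C          -0.08513    -0.05675     0.08513
  E           0.02707       9.038     0.09593
  solve Keq expr → x = 0.02838; check Q = 0.5447
Then change container volume by factor 1.5 (V_new/V_old).
Step 2:
                    E           L           B
  I           0.01805       6.025     0.06395
  C          0.004084    0.002723   -0.004084
  E           0.02213       6.028     0.05987
  solve Keq expr → x = -0.001361; check Q = 0.5447
Then add 0.03465 M of E.
Step 3:
                    E           L           B
  I           0.05678       6.028     0.05987
  C          -0.02526    -0.01684     0.02526
  E           0.03153       6.011     0.08512
  solve Keq expr → x = 0.008418; check Q = 0.5447

[B]_eq = 0.08512 M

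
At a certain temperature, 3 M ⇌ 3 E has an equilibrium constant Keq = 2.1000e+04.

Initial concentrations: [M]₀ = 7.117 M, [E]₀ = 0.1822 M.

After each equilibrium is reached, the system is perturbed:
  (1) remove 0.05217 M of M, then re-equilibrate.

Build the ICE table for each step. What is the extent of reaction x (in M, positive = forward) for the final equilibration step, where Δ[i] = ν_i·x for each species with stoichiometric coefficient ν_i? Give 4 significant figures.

x = -0.01678 M

Q₀ = 1.6779e-05 vs Keq = 2.1000e+04 ⇒ Q<K, forward
Step 1:
                  M         E
  I           7.117    0.1822
  C          -6.862     6.862
  E          0.2553     7.044
  solve Keq expr → x = 2.287; check Q = 2.1000e+04
Then remove 0.05217 M of M.
Step 2:
                  M         E
  I          0.2031     7.044
  C         0.05035  -0.05035
  E          0.2535     6.994
  solve Keq expr → x = -0.01678; check Q = 2.1000e+04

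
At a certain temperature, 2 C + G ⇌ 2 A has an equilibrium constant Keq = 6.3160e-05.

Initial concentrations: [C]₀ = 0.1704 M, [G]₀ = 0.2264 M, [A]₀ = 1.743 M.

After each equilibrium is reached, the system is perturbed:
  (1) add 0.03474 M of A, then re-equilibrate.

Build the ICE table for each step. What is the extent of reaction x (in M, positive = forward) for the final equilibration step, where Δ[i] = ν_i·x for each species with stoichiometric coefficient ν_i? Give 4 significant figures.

x = -0.01716 M

Q₀ = 462.1 vs Keq = 6.3160e-05 ⇒ Q>K, reverse
Step 1:
                    C           G           A
  I            0.1704      0.2264       1.743
  C             1.727      0.8636      -1.727
  E             1.898        1.09     0.01575
  solve Keq expr → x = -0.8636; check Q = 6.3160e-05
Then add 0.03474 M of A.
Step 2:
                    C           G           A
  I             1.898        1.09     0.05049
  C           0.03433     0.01716    -0.03433
  E             1.932       1.107     0.01616
  solve Keq expr → x = -0.01716; check Q = 6.3160e-05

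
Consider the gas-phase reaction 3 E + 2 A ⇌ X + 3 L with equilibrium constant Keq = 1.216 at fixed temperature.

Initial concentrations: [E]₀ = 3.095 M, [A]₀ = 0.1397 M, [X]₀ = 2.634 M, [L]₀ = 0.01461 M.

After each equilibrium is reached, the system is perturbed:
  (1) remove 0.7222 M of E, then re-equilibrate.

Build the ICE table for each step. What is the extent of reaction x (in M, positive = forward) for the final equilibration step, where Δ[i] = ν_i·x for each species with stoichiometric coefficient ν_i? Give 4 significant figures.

Q₀ = 1.4197e-05 vs Keq = 1.216 ⇒ Q<K, forward
Step 1:
                   E          A          X          L
  I            3.095     0.1397      2.634    0.01461
  C          -0.1732    -0.1155    0.05773     0.1732
  E            2.922    0.02424      2.692     0.1878
  solve Keq expr → x = 0.05773; check Q = 1.216
Then remove 0.7222 M of E.
Step 2:
                   E          A          X          L
  I              2.2    0.02424      2.692     0.1878
  C           0.0131   0.008734  -0.004367    -0.0131
  E            2.213    0.03298      2.687     0.1747
  solve Keq expr → x = -0.004367; check Q = 1.216

x = -0.004367 M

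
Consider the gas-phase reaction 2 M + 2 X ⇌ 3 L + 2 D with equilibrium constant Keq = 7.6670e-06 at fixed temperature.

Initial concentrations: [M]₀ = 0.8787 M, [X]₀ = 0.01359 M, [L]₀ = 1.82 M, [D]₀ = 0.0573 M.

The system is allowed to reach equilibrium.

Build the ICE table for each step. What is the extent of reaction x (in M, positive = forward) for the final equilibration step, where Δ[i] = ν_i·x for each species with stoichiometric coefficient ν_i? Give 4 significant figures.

Q₀ = 138.8 vs Keq = 7.6670e-06 ⇒ Q>K, reverse
Step 1:
                   M          X          L          D
  init        0.8787    0.01359       1.82     0.0573
  Δ          0.05722    0.05722   -0.08583   -0.05722
  eq          0.9359    0.07081      1.734 8.0354e-05
  solve Keq expr → x = -0.02861; check Q = 7.6670e-06

x = -0.02861 M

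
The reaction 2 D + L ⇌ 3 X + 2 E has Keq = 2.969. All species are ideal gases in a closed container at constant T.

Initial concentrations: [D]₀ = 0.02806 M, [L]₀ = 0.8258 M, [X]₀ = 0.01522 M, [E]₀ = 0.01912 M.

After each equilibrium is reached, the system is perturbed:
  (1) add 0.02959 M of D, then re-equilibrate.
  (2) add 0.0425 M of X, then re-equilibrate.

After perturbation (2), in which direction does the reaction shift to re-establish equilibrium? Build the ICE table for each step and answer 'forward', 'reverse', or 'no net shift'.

Direction: reverse

Q₀ = 1.9823e-06 vs Keq = 2.969 ⇒ Q<K, forward
Step 1:
                    D           L           X           E
  Initial     0.02806      0.8258     0.01522     0.01912
  Change     -0.02765    -0.01383     0.04148     0.02765
  Equil    4.0672e-04       0.812      0.0567     0.04677
  solve Keq expr → x = 0.01383; check Q = 2.969
Then add 0.02959 M of D.
Step 2:
                    D           L           X           E
  Initial        0.03       0.812      0.0567     0.04677
  Change     -0.02846    -0.01423      0.0427     0.02846
  Equil      0.001532      0.7977      0.0994     0.07524
  solve Keq expr → x = 0.01423; check Q = 2.969
Then add 0.0425 M of X.
Step 3:
                    D           L           X           E
  Initial    0.001532      0.7977      0.1419     0.07524
  Change     0.001004  5.0224e-04   -0.001507   -0.001004
  Equil      0.002536      0.7982      0.1404     0.07423
  solve Keq expr → x = -5.0224e-04; check Q = 2.969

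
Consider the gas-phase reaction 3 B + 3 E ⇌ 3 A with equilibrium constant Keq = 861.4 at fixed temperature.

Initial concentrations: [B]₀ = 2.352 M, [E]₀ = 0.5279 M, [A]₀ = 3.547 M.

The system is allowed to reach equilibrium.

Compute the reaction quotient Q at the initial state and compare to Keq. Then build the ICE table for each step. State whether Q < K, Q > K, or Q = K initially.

Q₀ = 23.31; Q < K (proceeds forward)

Q₀ = 23.31 vs Keq = 861.4 ⇒ Q<K, forward
Step 1:
                    B           E           A
  I             2.352      0.5279       3.547
  C           -0.3269     -0.3269      0.3269
  E             2.025       0.201       3.874
  solve Keq expr → x = 0.109; check Q = 861.4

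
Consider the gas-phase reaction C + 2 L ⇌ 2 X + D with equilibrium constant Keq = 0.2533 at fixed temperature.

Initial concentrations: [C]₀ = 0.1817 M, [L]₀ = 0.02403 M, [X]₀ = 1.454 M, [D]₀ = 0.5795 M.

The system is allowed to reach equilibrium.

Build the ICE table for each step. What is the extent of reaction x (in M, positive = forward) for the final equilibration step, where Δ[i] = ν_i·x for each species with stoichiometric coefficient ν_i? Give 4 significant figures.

x = -0.3853 M

Q₀ = 1.1677e+04 vs Keq = 0.2533 ⇒ Q>K, reverse
Step 1:
                    C           L           X           D
  init         0.1817     0.02403       1.454      0.5795
  Δ            0.3853      0.7706     -0.7706     -0.3853
  eq            0.567      0.7946      0.6834      0.1942
  solve Keq expr → x = -0.3853; check Q = 0.2533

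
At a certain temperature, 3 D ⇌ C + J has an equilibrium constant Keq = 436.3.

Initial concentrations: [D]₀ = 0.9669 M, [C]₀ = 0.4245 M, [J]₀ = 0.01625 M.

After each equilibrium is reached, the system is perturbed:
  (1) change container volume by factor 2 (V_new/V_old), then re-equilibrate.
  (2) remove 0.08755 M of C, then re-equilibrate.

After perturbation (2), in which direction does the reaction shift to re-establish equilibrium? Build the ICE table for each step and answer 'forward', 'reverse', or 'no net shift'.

Q₀ = 0.007631 vs Keq = 436.3 ⇒ Q<K, forward
Step 1:
                   D          C          J
  Initial     0.9669     0.4245    0.01625
  Change     -0.8868     0.2956     0.2956
  Equil      0.08014     0.7201     0.3118
  solve Keq expr → x = 0.2956; check Q = 436.3
Then change container volume by factor 2 (V_new/V_old).
Step 2:
                   D          C          J
  Initial    0.04007       0.36     0.1559
  Change    0.009902  -0.003301  -0.003301
  Equil      0.04997     0.3567     0.1526
  solve Keq expr → x = -0.003301; check Q = 436.3
Then remove 0.08755 M of C.
Step 3:
                   D          C          J
  Initial    0.04997     0.2692     0.1526
  Change   -0.004256   0.001419   0.001419
  Equil      0.04572     0.2706      0.154
  solve Keq expr → x = 0.001419; check Q = 436.3

Direction: forward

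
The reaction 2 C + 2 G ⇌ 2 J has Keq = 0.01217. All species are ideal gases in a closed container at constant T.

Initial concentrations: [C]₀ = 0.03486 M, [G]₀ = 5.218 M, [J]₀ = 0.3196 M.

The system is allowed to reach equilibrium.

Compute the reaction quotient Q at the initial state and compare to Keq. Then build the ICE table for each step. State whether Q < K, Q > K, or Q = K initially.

Q₀ = 3.087 vs Keq = 0.01217 ⇒ Q>K, reverse
Step 1:
                  C         G         J
  Initial   0.03486     5.218    0.3196
  Change     0.1872    0.1872   -0.1872
  Equil      0.2221     5.405    0.1324
  solve Keq expr → x = -0.0936; check Q = 0.01217

Q₀ = 3.087; Q > K (proceeds reverse)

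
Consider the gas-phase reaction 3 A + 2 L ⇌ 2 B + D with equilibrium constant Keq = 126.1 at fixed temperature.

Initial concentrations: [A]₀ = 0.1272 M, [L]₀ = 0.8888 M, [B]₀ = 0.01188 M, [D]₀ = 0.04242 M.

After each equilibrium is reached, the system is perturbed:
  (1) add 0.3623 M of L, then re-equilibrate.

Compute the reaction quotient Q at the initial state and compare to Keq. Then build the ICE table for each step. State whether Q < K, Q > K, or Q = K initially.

Q₀ = 0.003682 vs Keq = 126.1 ⇒ Q<K, forward
Step 1:
                    A           L           B           D
  Initial      0.1272      0.8888     0.01188     0.04242
  Change      -0.1084    -0.07228     0.07228     0.03614
  Equil       0.01878      0.8165     0.08416     0.07856
  solve Keq expr → x = 0.03614; check Q = 126.1
Then add 0.3623 M of L.
Step 2:
                    A           L           B           D
  Initial     0.01878       1.179     0.08416     0.07856
  Change    -0.003693   -0.002462    0.002462    0.001231
  Equil       0.01508       1.176     0.08662     0.07979
  solve Keq expr → x = 0.001231; check Q = 126.1

Q₀ = 0.003682; Q < K (proceeds forward)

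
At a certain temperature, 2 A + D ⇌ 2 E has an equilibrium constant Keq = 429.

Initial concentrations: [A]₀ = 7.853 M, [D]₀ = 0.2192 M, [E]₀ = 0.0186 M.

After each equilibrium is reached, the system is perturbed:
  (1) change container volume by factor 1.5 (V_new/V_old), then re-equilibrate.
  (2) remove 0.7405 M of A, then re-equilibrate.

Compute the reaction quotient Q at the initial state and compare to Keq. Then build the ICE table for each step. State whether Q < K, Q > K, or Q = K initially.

Q₀ = 2.5593e-05; Q < K (proceeds forward)

Q₀ = 2.5593e-05 vs Keq = 429 ⇒ Q<K, forward
Step 1:
                   A          D          E
  I            7.853     0.2192     0.0186
  C          -0.4384    -0.2192     0.4384
  E            7.415 8.8545e-06      0.457
  solve Keq expr → x = 0.2192; check Q = 429
Then change container volume by factor 1.5 (V_new/V_old).
Step 2:
                   A          D          E
  I            4.943 5.9030e-06     0.3047
  C       5.9023e-06 2.9511e-06 -5.9023e-06
  E            4.943 8.8541e-06     0.3046
  solve Keq expr → x = -2.9511e-06; check Q = 429
Then remove 0.7405 M of A.
Step 3:
                   A          D          E
  I            4.203 8.8541e-06     0.3046
  C       6.7890e-06 3.3945e-06 -6.7890e-06
  E            4.203 1.2249e-05     0.3046
  solve Keq expr → x = -3.3945e-06; check Q = 429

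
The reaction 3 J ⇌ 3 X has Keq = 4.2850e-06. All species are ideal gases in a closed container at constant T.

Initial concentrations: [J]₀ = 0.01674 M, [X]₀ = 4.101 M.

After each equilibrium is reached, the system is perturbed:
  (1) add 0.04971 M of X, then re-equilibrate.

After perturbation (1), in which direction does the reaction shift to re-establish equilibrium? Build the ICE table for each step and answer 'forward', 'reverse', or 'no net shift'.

Direction: reverse

Q₀ = 1.4703e+07 vs Keq = 4.2850e-06 ⇒ Q>K, reverse
Step 1:
                    J           X
  Initial     0.01674       4.101
  Change        4.035      -4.035
  Equil         4.052     0.06581
  solve Keq expr → x = -1.345; check Q = 4.2850e-06
Then add 0.04971 M of X.
Step 2:
                    J           X
  Initial       4.052      0.1155
  Change      0.04892    -0.04892
  Equil         4.101     0.06661
  solve Keq expr → x = -0.01631; check Q = 4.2850e-06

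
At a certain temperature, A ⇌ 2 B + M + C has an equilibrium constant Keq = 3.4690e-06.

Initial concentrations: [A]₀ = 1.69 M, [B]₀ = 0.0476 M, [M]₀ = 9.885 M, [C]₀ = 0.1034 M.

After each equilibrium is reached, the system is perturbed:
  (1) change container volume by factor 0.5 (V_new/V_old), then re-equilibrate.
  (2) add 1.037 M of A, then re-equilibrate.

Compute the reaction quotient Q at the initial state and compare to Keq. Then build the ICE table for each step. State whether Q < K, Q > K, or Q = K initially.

Q₀ = 0.00137 vs Keq = 3.4690e-06 ⇒ Q>K, reverse
Step 1:
                    A           B           M           C
  Initial        1.69      0.0476       9.885      0.1034
  Change      0.02244    -0.04487    -0.02244    -0.02244
  Equil         1.712    0.002728       9.863     0.08096
  solve Keq expr → x = -0.02244; check Q = 3.4690e-06
Then change container volume by factor 0.5 (V_new/V_old).
Step 2:
                    A           B           M           C
  Initial       3.425    0.005455       19.73      0.1619
  Change     0.001758   -0.003515   -0.001758   -0.001758
  Equil         3.427     0.00194       19.72      0.1602
  solve Keq expr → x = -0.001758; check Q = 3.4690e-06
Then add 1.037 M of A.
Step 3:
                    A           B           M           C
  Initial       4.464     0.00194       19.72      0.1602
  Change  -1.3658e-04  2.7316e-04  1.3658e-04  1.3658e-04
  Equil         4.463    0.002213       19.72      0.1603
  solve Keq expr → x = 1.3658e-04; check Q = 3.4690e-06

Q₀ = 0.00137; Q > K (proceeds reverse)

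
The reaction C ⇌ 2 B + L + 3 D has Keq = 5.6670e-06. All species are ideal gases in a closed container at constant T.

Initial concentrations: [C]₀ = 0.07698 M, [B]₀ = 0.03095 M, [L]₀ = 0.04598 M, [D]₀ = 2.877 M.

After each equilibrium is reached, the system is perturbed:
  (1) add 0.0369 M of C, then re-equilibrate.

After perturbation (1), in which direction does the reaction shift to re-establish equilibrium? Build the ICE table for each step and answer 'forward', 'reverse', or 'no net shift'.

Direction: forward

Q₀ = 0.01362 vs Keq = 5.6670e-06 ⇒ Q>K, reverse
Step 1:
                   C          B          L          D
  Initial    0.07698    0.03095    0.04598      2.877
  Change     0.01504   -0.03009   -0.01504   -0.04513
  Equil      0.09202 8.6156e-04    0.03094      2.832
  solve Keq expr → x = -0.01504; check Q = 5.6670e-06
Then add 0.0369 M of C.
Step 2:
                   C          B          L          D
  Initial     0.1289 8.6156e-04    0.03094      2.832
  Change  -7.8243e-05 1.5649e-04 7.8243e-05 2.3473e-04
  Equil       0.1288   0.001018    0.03101      2.832
  solve Keq expr → x = 7.8243e-05; check Q = 5.6670e-06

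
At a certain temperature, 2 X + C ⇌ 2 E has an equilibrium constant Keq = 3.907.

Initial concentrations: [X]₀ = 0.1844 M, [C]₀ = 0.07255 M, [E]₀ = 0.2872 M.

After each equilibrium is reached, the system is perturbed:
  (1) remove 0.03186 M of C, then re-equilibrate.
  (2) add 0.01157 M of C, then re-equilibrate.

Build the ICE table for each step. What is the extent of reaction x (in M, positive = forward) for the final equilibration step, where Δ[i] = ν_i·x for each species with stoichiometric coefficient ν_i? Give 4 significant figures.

Q₀ = 33.44 vs Keq = 3.907 ⇒ Q>K, reverse
Step 1:
                   X          C          E
  I           0.1844    0.07255     0.2872
  C          0.09541     0.0477   -0.09541
  E           0.2798     0.1203     0.1918
  solve Keq expr → x = -0.0477; check Q = 3.907
Then remove 0.03186 M of C.
Step 2:
                   X          C          E
  I           0.2798    0.08839     0.1918
  C          0.01324   0.006621   -0.01324
  E           0.2931    0.09502     0.1785
  solve Keq expr → x = -0.006621; check Q = 3.907
Then add 0.01157 M of C.
Step 3:
                   X          C          E
  I           0.2931     0.1066     0.1785
  C        -0.005067  -0.002534   0.005067
  E            0.288     0.1041     0.1836
  solve Keq expr → x = 0.002534; check Q = 3.907

x = 0.002534 M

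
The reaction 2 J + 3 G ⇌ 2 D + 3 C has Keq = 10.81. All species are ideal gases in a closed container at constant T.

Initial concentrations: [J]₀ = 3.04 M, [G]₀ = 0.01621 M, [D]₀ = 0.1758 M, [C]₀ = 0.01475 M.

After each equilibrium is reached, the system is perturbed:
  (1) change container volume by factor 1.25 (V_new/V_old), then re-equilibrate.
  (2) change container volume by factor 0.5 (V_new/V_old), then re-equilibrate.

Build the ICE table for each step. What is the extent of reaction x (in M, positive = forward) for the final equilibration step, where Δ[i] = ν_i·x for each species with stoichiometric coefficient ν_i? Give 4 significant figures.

x = 0 M

Q₀ = 0.00252 vs Keq = 10.81 ⇒ Q<K, forward
Step 1:
                  J         G         D         C
  init         3.04   0.01621    0.1758   0.01475
  Δ       -0.009453  -0.01418  0.009453   0.01418
  eq          3.031   0.00203    0.1853   0.02893
  solve Keq expr → x = 0.004727; check Q = 10.81
Then change container volume by factor 1.25 (V_new/V_old).
Step 2:
                  J         G         D         C
  init        2.424  0.001624    0.1482   0.02314
  Δ               0         0         0         0
  eq          2.424  0.001624    0.1482   0.02314
  solve Keq expr → x = 0; check Q = 10.81
Then change container volume by factor 0.5 (V_new/V_old).
Step 3:
                  J         G         D         C
  init        4.849  0.003249    0.2964   0.04629
  Δ               0         0         0         0
  eq          4.849  0.003249    0.2964   0.04629
  solve Keq expr → x = 0; check Q = 10.81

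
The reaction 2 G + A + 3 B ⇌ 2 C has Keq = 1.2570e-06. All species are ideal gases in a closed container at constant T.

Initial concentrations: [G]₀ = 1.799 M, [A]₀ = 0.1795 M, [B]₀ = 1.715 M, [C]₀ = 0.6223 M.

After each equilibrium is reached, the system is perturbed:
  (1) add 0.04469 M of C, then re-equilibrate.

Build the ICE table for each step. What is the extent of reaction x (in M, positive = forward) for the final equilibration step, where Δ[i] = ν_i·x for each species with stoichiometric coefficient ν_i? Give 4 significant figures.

x = -0.02202 M

Q₀ = 0.1322 vs Keq = 1.2570e-06 ⇒ Q>K, reverse
Step 1:
                   G          A          B          C
  Initial      1.799     0.1795      1.715     0.6223
  Change      0.6142     0.3071     0.9213    -0.6142
  Equil        2.413     0.4866      2.636   0.008079
  solve Keq expr → x = -0.3071; check Q = 1.2570e-06
Then add 0.04469 M of C.
Step 2:
                   G          A          B          C
  Initial      2.413     0.4866      2.636    0.05277
  Change     0.04404    0.02202    0.06606   -0.04404
  Equil        2.457     0.5086      2.702   0.008729
  solve Keq expr → x = -0.02202; check Q = 1.2570e-06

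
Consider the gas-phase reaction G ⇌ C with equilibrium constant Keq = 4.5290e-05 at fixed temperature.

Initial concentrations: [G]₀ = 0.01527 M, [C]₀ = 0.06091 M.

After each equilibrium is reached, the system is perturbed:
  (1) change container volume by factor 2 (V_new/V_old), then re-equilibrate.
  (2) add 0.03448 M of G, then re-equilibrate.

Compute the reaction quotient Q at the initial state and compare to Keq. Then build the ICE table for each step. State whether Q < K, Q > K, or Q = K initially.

Q₀ = 3.989 vs Keq = 4.5290e-05 ⇒ Q>K, reverse
Step 1:
                   G          C
  I          0.01527    0.06091
  C          0.06091   -0.06091
  E          0.07618 3.4500e-06
  solve Keq expr → x = -0.06091; check Q = 4.5290e-05
Then change container volume by factor 2 (V_new/V_old).
Step 2:
                   G          C
  I          0.03809 1.7250e-06
  C                0          0
  E          0.03809 1.7250e-06
  solve Keq expr → x = 0; check Q = 4.5290e-05
Then add 0.03448 M of G.
Step 3:
                   G          C
  I          0.07257 1.7250e-06
  C       -1.5615e-06 1.5615e-06
  E          0.07257 3.2865e-06
  solve Keq expr → x = 1.5615e-06; check Q = 4.5290e-05

Q₀ = 3.989; Q > K (proceeds reverse)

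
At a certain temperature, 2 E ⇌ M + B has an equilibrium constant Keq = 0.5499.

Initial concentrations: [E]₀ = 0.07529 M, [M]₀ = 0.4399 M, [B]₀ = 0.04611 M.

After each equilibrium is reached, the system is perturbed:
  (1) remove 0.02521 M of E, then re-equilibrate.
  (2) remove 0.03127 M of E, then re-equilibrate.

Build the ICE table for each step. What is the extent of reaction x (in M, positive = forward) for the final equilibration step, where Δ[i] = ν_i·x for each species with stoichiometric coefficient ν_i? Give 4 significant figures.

Q₀ = 3.578 vs Keq = 0.5499 ⇒ Q>K, reverse
Step 1:
                    E           M           B
  I           0.07529      0.4399     0.04611
  C           0.05036    -0.02518    -0.02518
  E            0.1256      0.4147     0.02093
  solve Keq expr → x = -0.02518; check Q = 0.5499
Then remove 0.02521 M of E.
Step 2:
                    E           M           B
  I            0.1004      0.4147     0.02093
  C          0.009465   -0.004733   -0.004733
  E            0.1099        0.41      0.0162
  solve Keq expr → x = -0.004733; check Q = 0.5499
Then remove 0.03127 M of E.
Step 3:
                    E           M           B
  I           0.07863        0.41      0.0162
  C           0.01071   -0.005353   -0.005353
  E           0.08934      0.4046     0.01085
  solve Keq expr → x = -0.005353; check Q = 0.5499

x = -0.005353 M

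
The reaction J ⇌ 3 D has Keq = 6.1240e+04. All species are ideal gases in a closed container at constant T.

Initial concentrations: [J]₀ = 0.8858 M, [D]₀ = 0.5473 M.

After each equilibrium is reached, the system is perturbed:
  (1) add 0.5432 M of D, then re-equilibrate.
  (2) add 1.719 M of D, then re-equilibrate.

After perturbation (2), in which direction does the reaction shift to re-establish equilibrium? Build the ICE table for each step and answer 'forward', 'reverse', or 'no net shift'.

Direction: reverse

Q₀ = 0.1851 vs Keq = 6.1240e+04 ⇒ Q<K, forward
Step 1:
                    J           D
  init         0.8858      0.5473
  Δ           -0.8853       2.656
  eq       5.3663e-04       3.203
  solve Keq expr → x = 0.8853; check Q = 6.1240e+04
Then add 0.5432 M of D.
Step 2:
                    J           D
  init     5.3663e-04       3.746
  Δ        3.2127e-04 -9.6380e-04
  eq       8.5789e-04       3.745
  solve Keq expr → x = -3.2127e-04; check Q = 6.1240e+04
Then add 1.719 M of D.
Step 3:
                    J           D
  init     8.5789e-04       5.464
  Δ          0.001798   -0.005395
  eq         0.002656       5.459
  solve Keq expr → x = -0.001798; check Q = 6.1240e+04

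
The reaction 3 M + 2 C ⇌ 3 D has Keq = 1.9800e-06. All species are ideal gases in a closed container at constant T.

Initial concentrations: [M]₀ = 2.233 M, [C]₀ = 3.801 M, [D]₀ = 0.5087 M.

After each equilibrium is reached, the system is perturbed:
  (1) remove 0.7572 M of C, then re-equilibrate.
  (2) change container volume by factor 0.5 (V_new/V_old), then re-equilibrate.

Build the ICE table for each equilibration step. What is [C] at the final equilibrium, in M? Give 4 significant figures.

Q₀ = 8.1832e-04 vs Keq = 1.9800e-06 ⇒ Q>K, reverse
Step 1:
                   M          C          D
  init         2.233      3.801     0.5087
  Δ           0.4235     0.2823    -0.4235
  eq           2.656      4.083    0.08522
  solve Keq expr → x = -0.1412; check Q = 1.9800e-06
Then remove 0.7572 M of C.
Step 2:
                   M          C          D
  init         2.656      3.326    0.08522
  Δ          0.01049   0.006995   -0.01049
  eq           2.667      3.333    0.07473
  solve Keq expr → x = -0.003498; check Q = 1.9800e-06
Then change container volume by factor 0.5 (V_new/V_old).
Step 3:
                   M          C          D
  init         5.334      6.666     0.1495
  Δ         -0.08281   -0.05521    0.08281
  eq           5.251      6.611     0.2323
  solve Keq expr → x = 0.0276; check Q = 1.9800e-06

[C]_eq = 6.611 M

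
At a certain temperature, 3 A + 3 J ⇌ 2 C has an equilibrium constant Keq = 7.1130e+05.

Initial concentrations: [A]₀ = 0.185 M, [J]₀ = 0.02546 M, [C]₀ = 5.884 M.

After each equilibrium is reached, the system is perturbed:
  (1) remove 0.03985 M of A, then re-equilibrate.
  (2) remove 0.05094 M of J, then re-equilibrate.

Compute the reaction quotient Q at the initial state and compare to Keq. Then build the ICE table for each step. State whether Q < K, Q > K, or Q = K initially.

Q₀ = 3.3133e+08 vs Keq = 7.1130e+05 ⇒ Q>K, reverse
Step 1:
                    A           J           C
  I             0.185     0.02546       5.884
  C            0.1012      0.1012    -0.06744
  E            0.2862      0.1266       5.817
  solve Keq expr → x = -0.03372; check Q = 7.1130e+05
Then remove 0.03985 M of A.
Step 2:
                    A           J           C
  I            0.2463      0.1266       5.817
  C           0.01298     0.01298   -0.008654
  E            0.2593      0.1396       5.808
  solve Keq expr → x = -0.004327; check Q = 7.1130e+05
Then remove 0.05094 M of J.
Step 3:
                    A           J           C
  I            0.2593     0.08866       5.808
  C            0.0343      0.0343    -0.02287
  E            0.2936       0.123       5.785
  solve Keq expr → x = -0.01143; check Q = 7.1130e+05

Q₀ = 3.3133e+08; Q > K (proceeds reverse)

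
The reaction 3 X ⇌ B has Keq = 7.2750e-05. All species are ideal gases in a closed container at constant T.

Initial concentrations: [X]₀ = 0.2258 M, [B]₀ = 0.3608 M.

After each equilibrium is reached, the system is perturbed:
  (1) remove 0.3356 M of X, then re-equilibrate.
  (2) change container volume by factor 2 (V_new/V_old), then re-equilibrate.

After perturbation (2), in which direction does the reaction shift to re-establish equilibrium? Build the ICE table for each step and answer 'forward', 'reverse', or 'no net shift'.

Q₀ = 31.34 vs Keq = 7.2750e-05 ⇒ Q>K, reverse
Step 1:
                    X           B
  I            0.2258      0.3608
  C             1.082     -0.3606
  E             1.308  1.6269e-04
  solve Keq expr → x = -0.3606; check Q = 7.2750e-05
Then remove 0.3356 M of X.
Step 2:
                    X           B
  I            0.9721  1.6269e-04
  C        2.8741e-04 -9.5802e-05
  E            0.9724  6.6891e-05
  solve Keq expr → x = -9.5802e-05; check Q = 7.2750e-05
Then change container volume by factor 2 (V_new/V_old).
Step 3:
                    X           B
  I            0.4862  3.3445e-05
  C        7.5241e-05 -2.5080e-05
  E            0.4863  8.3652e-06
  solve Keq expr → x = -2.5080e-05; check Q = 7.2750e-05

Direction: reverse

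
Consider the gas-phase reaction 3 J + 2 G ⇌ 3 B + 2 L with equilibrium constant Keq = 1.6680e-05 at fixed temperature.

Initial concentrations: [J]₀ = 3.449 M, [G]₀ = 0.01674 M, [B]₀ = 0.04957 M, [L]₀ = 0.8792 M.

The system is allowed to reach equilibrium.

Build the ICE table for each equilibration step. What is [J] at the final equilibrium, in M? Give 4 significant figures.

Q₀ = 0.008189 vs Keq = 1.6680e-05 ⇒ Q>K, reverse
Step 1:
                   J          G          B          L
  init         3.449    0.01674    0.04957     0.8792
  Δ          0.03764     0.0251   -0.03764    -0.0251
  eq           3.487    0.04184    0.01193     0.8541
  solve Keq expr → x = -0.01255; check Q = 1.6680e-05

[J]_eq = 3.487 M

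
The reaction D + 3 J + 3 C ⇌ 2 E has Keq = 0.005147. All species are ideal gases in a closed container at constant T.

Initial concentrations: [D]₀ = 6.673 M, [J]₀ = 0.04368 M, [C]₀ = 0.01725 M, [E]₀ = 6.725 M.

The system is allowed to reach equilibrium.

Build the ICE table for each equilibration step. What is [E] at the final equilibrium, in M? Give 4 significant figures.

[E]_eq = 4.814 M

Q₀ = 1.5843e+10 vs Keq = 0.005147 ⇒ Q>K, reverse
Step 1:
                   D          J          C          E
  Initial      6.673    0.04368    0.01725      6.725
  Change      0.9553      2.866      2.866     -1.911
  Equil        7.628       2.91      2.883      4.814
  solve Keq expr → x = -0.9553; check Q = 0.005147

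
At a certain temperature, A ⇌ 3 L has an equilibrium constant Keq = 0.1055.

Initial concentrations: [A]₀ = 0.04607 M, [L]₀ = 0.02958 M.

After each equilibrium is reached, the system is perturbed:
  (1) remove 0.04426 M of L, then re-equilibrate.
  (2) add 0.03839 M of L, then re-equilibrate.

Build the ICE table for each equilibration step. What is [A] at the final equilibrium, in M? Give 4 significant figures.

[A]_eq = 0.01507 M

Q₀ = 5.6179e-04 vs Keq = 0.1055 ⇒ Q<K, forward
Step 1:
                  A         L
  init      0.04607   0.02958
  Δ        -0.02994   0.08981
  eq        0.01613    0.1194
  solve Keq expr → x = 0.02994; check Q = 0.1055
Then remove 0.04426 M of L.
Step 2:
                  A         L
  init      0.01613   0.07513
  Δ       -0.007395   0.02219
  eq       0.008737   0.09732
  solve Keq expr → x = 0.007395; check Q = 0.1055
Then add 0.03839 M of L.
Step 3:
                  A         L
  init     0.008737    0.1357
  Δ        0.006333    -0.019
  eq        0.01507    0.1167
  solve Keq expr → x = -0.006333; check Q = 0.1055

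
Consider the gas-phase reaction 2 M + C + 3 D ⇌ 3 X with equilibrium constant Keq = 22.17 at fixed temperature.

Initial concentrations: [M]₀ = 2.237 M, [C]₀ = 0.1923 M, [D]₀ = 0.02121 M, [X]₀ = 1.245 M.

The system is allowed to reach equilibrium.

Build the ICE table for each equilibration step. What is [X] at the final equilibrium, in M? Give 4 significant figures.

[X]_eq = 0.9733 M

Q₀ = 2.1017e+05 vs Keq = 22.17 ⇒ Q>K, reverse
Step 1:
                  M         C         D         X
  init        2.237    0.1923   0.02121     1.245
  Δ          0.1812   0.09058    0.2717   -0.2717
  eq          2.418    0.2829    0.2929    0.9733
  solve Keq expr → x = -0.09058; check Q = 22.17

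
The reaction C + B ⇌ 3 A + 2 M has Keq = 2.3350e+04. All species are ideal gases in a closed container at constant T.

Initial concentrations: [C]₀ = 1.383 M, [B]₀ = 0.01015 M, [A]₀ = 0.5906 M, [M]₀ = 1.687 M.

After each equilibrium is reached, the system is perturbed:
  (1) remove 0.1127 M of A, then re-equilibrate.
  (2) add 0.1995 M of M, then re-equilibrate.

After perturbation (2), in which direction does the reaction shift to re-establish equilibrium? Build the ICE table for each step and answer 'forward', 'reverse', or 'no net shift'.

Direction: reverse

Q₀ = 41.77 vs Keq = 2.3350e+04 ⇒ Q<K, forward
Step 1:
                    C           B           A           M
  Initial       1.383     0.01015      0.5906       1.687
  Change     -0.01013    -0.01013     0.03038     0.02026
  Equil         1.373  2.1773e-05       0.621       1.707
  solve Keq expr → x = 0.01013; check Q = 2.3350e+04
Then remove 0.1127 M of A.
Step 2:
                    C           B           A           M
  Initial       1.373  2.1773e-05      0.5083       1.707
  Change  -9.8309e-06 -9.8309e-06  2.9493e-05  1.9662e-05
  Equil         1.373  1.1942e-05      0.5083       1.707
  solve Keq expr → x = 9.8309e-06; check Q = 2.3350e+04
Then add 0.1995 M of M.
Step 3:
                    C           B           A           M
  Initial       1.373  1.1942e-05      0.5083       1.907
  Change   2.9532e-06  2.9532e-06 -8.8595e-06 -5.9063e-06
  Equil         1.373  1.4896e-05      0.5083       1.907
  solve Keq expr → x = -2.9532e-06; check Q = 2.3350e+04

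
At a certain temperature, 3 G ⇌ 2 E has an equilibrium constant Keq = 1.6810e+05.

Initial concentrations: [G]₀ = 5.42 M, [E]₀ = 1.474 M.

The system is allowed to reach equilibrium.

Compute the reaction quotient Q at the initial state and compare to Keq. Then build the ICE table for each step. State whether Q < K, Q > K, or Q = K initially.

Q₀ = 0.01365; Q < K (proceeds forward)

Q₀ = 0.01365 vs Keq = 1.6810e+05 ⇒ Q<K, forward
Step 1:
                   G          E
  Initial       5.42      1.474
  Change      -5.367      3.578
  Equil      0.05335      5.052
  solve Keq expr → x = 1.789; check Q = 1.6810e+05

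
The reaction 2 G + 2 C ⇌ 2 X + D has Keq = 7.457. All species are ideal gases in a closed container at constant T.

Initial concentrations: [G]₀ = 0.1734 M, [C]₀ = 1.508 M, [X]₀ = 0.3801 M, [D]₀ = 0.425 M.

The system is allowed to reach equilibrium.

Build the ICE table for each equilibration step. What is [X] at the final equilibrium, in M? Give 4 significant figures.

Q₀ = 0.898 vs Keq = 7.457 ⇒ Q<K, forward
Step 1:
                    G           C           X           D
  I            0.1734       1.508      0.3801       0.425
  C          -0.09013    -0.09013     0.09013     0.04507
  E           0.08327       1.418      0.4702      0.4701
  solve Keq expr → x = 0.04507; check Q = 7.457

[X]_eq = 0.4702 M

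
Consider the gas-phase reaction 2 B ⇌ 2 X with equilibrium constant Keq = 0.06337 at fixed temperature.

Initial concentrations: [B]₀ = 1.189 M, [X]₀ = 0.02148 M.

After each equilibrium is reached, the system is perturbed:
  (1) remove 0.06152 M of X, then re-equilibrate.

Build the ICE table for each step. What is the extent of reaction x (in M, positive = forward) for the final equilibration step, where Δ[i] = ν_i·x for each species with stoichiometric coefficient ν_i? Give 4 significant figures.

x = 0.02457 M

Q₀ = 3.2637e-04 vs Keq = 0.06337 ⇒ Q<K, forward
Step 1:
                   B          X
  init         1.189    0.02148
  Δ           -0.222      0.222
  eq           0.967     0.2434
  solve Keq expr → x = 0.111; check Q = 0.06337
Then remove 0.06152 M of X.
Step 2:
                   B          X
  init         0.967     0.1819
  Δ         -0.04915    0.04915
  eq          0.9179     0.2311
  solve Keq expr → x = 0.02457; check Q = 0.06337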